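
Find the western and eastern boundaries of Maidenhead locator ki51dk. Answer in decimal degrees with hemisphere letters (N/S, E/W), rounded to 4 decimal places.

Field K=10, I=8: +10·20° lon, +8·10° lat → SW at lon 20°, lat -10°.
Square 5, 1: +5·2° lon, +1·1° lat → SW at lon 30°, lat -9°.
Subsquare d=3, k=10: +3·0.0833333° lon, +10·0.0416667° lat → SW at lon 30.25°, lat -8.58333°.
Cell spans 0.0833333° lon × 0.0416667° lat.
west 30.2500° E, east 30.3333° E.

30.2500° E, 30.3333° E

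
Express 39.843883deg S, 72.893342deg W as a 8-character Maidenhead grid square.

Shift to the Maidenhead origin (180°W, 90°S): lon 107.10666, lat 50.15612.
Field: 107.10666/20 → 5 → F, 50.15612/10 → 5 → F; chars FF.
Square: 7.10666/2 → 3, 0.15612/1 → 0; chars 30.
Subsquare: 1.10666/0.0833333 → 13 → n, 0.15612/0.0416667 → 3 → d; chars nd.
Extended square: 0.02332/0.00833333 → 2, 0.03112/0.00416667 → 7; chars 27.

FF30nd27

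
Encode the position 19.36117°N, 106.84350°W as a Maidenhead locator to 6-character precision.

DK69ni

Add 180° to longitude and 90° to latitude: 73.1565, 109.3612.
Field: 73.1565/20 → 3 → D, 109.3612/10 → 10 → K; chars DK.
Square: 13.1565/2 → 6, 9.3612/1 → 9; chars 69.
Subsquare: 1.1565/0.0833333 → 13 → n, 0.3612/0.0416667 → 8 → i; chars ni.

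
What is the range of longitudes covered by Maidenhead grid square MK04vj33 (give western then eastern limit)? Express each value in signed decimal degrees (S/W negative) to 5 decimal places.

Field M=12, K=10: +12·20° lon, +10·10° lat → SW at lon 60°, lat 10°.
Square 0, 4: +0·2° lon, +4·1° lat → SW at lon 60°, lat 14°.
Subsquare v=21, j=9: +21·0.0833333° lon, +9·0.0416667° lat → SW at lon 61.75°, lat 14.375°.
Extended square 3, 3: +3·0.00833333° lon, +3·0.00416667° lat → SW at lon 61.775°, lat 14.3875°.
Cell spans 0.00833333° lon × 0.00416667° lat.
west 61.77500, east 61.78333.

61.77500, 61.78333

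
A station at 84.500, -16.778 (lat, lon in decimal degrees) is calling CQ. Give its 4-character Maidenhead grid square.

IR14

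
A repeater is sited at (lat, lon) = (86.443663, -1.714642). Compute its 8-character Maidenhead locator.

Shift to the Maidenhead origin (180°W, 90°S): lon 178.28536, lat 176.44366.
Field: 178.28536/20 → 8 → I, 176.44366/10 → 17 → R; chars IR.
Square: 18.28536/2 → 9, 6.44366/1 → 6; chars 96.
Subsquare: 0.28536/0.0833333 → 3 → d, 0.44366/0.0416667 → 10 → k; chars dk.
Extended square: 0.03536/0.00833333 → 4, 0.02700/0.00416667 → 6; chars 46.

IR96dk46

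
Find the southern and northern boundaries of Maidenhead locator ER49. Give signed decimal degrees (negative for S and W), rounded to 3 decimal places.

89.000, 90.000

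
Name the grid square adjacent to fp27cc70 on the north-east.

FP27cc81

Longitude extended square 7; +1 → 8.
Latitude extended square 0; +1 → 1.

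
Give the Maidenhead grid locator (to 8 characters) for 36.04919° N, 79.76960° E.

MM96vb21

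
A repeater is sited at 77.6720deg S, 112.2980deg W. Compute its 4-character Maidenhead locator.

DB32

Shift to the Maidenhead origin (180°W, 90°S): lon 67.70, lat 12.33.
Field: 67.70/20 → 3 → D, 12.33/10 → 1 → B; chars DB.
Square: 7.70/2 → 3, 2.33/1 → 2; chars 32.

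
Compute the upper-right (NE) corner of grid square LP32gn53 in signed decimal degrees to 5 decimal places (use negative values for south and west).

Field L=11, P=15: +11·20° lon, +15·10° lat → SW at lon 40°, lat 60°.
Square 3, 2: +3·2° lon, +2·1° lat → SW at lon 46°, lat 62°.
Subsquare g=6, n=13: +6·0.0833333° lon, +13·0.0416667° lat → SW at lon 46.5°, lat 62.5417°.
Extended square 5, 3: +5·0.00833333° lon, +3·0.00416667° lat → SW at lon 46.5417°, lat 62.5542°.
Cell spans 0.00833333° lon × 0.00416667° lat. NE corner is SW corner plus one full cell.
latitude 62.55833, longitude 46.55000.

62.55833, 46.55000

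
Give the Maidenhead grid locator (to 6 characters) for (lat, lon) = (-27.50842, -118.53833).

Add 180° to longitude and 90° to latitude: 61.4617, 62.4916.
Field: 61.4617/20 → 3 → D, 62.4916/10 → 6 → G; chars DG.
Square: 1.4617/2 → 0, 2.4916/1 → 2; chars 02.
Subsquare: 1.4617/0.0833333 → 17 → r, 0.4916/0.0416667 → 11 → l; chars rl.

DG02rl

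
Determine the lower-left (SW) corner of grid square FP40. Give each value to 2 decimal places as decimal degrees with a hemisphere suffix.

Field F=5, P=15: +5·20° lon, +15·10° lat → SW at lon -80°, lat 60°.
Square 4, 0: +4·2° lon, +0·1° lat → SW at lon -72°, lat 60°.
latitude 60.00° N, longitude 72.00° W.

60.00° N, 72.00° W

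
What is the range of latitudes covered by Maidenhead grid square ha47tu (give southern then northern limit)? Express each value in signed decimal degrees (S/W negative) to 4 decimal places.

Field H=7, A=0: +7·20° lon, +0·10° lat → SW at lon -40°, lat -90°.
Square 4, 7: +4·2° lon, +7·1° lat → SW at lon -32°, lat -83°.
Subsquare t=19, u=20: +19·0.0833333° lon, +20·0.0416667° lat → SW at lon -30.4167°, lat -82.1667°.
Cell spans 0.0833333° lon × 0.0416667° lat.
south -82.1667, north -82.1250.

-82.1667, -82.1250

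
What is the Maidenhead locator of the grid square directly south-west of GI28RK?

GI28qj

Longitude subsquare r = 17; −1 → 16 = q.
Latitude subsquare k = 10; −1 → 9 = j.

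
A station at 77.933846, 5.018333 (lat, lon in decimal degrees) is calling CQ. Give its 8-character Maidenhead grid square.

Shift to the Maidenhead origin (180°W, 90°S): lon 185.01833, lat 167.93385.
Field: lon ⌊185.01833/20⌋ = 9 → J; lat ⌊167.93385/10⌋ = 16 → Q.
Square: lon ⌊5.01833/2⌋ = 2; lat ⌊7.93385/1⌋ = 7.
Subsquare: lon ⌊1.01833/0.0833333⌋ = 12 → m; lat ⌊0.93385/0.0416667⌋ = 22 → w.
Extended square: lon ⌊0.01833/0.00833333⌋ = 2; lat ⌊0.01718/0.00416667⌋ = 4.

JQ27mw24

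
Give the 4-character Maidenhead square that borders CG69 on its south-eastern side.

CG78

Longitude square 6; +1 → 7.
Latitude square 9; −1 → 8.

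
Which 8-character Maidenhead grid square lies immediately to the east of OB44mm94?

OB44nm04

Longitude extended square 9; +1 → 10, wraps to 0, carry into subsquare.
Longitude subsquare m = 12; +1 → 13 = n.
The latitude characters are unchanged.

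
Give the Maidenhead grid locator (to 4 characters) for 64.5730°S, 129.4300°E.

Shift to the Maidenhead origin (180°W, 90°S): lon 309.43, lat 25.43.
Field: lon ⌊309.43/20⌋ = 15 → P; lat ⌊25.43/10⌋ = 2 → C.
Square: lon ⌊9.43/2⌋ = 4; lat ⌊5.43/1⌋ = 5.

PC45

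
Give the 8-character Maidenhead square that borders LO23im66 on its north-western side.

LO23im57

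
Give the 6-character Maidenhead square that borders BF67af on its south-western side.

Longitude subsquare a = 0; −1 → -1, wraps to 23 = x, carry into square.
Longitude square 6; −1 → 5.
Latitude subsquare f = 5; −1 → 4 = e.

BF57xe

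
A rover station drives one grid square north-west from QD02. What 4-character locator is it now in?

Longitude square 0; −1 → -1, wraps to 9, carry into field.
Longitude field Q = 16; −1 → 15 = P.
Latitude square 2; +1 → 3.

PD93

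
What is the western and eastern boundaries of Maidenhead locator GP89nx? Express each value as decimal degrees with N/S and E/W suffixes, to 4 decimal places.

42.9167° W, 42.8333° W

Field G=6, P=15: +6·20° lon, +15·10° lat → SW at lon -60°, lat 60°.
Square 8, 9: +8·2° lon, +9·1° lat → SW at lon -44°, lat 69°.
Subsquare n=13, x=23: +13·0.0833333° lon, +23·0.0416667° lat → SW at lon -42.9167°, lat 69.9583°.
Cell spans 0.0833333° lon × 0.0416667° lat.
west 42.9167° W, east 42.8333° W.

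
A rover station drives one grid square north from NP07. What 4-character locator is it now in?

NP08

Latitude square 7; +1 → 8.
The longitude characters are unchanged.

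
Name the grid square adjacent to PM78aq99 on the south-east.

PM78bq08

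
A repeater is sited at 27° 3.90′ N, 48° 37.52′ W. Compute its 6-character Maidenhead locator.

GL57qb

Shift to the Maidenhead origin (180°W, 90°S): lon 131.3747, lat 117.0650.
Field: lon ⌊131.3747/20⌋ = 6 → G; lat ⌊117.0650/10⌋ = 11 → L.
Square: lon ⌊11.3747/2⌋ = 5; lat ⌊7.0650/1⌋ = 7.
Subsquare: lon ⌊1.3747/0.0833333⌋ = 16 → q; lat ⌊0.0650/0.0416667⌋ = 1 → b.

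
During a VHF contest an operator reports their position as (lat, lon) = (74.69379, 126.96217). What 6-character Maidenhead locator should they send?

Add 180° to longitude and 90° to latitude: 306.9622, 164.6938.
Field: 306.9622/20 → 15 → P, 164.6938/10 → 16 → Q; chars PQ.
Square: 6.9622/2 → 3, 4.6938/1 → 4; chars 34.
Subsquare: 0.9622/0.0833333 → 11 → l, 0.6938/0.0416667 → 16 → q; chars lq.

PQ34lq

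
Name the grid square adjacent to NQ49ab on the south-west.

Longitude subsquare a = 0; −1 → -1, wraps to 23 = x, carry into square.
Longitude square 4; −1 → 3.
Latitude subsquare b = 1; −1 → 0 = a.

NQ39xa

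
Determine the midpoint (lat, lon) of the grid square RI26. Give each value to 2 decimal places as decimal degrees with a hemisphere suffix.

3.50° S, 165.00° E

Field R=17, I=8: +17·20° lon, +8·10° lat → SW at lon 160°, lat -10°.
Square 2, 6: +2·2° lon, +6·1° lat → SW at lon 164°, lat -4°.
Cell spans 2° lon × 1° lat. Centre is SW corner plus half of each.
latitude 3.50° S, longitude 165.00° E.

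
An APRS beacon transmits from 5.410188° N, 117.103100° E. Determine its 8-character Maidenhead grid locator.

OJ85nj28

Shift to the Maidenhead origin (180°W, 90°S): lon 297.10310, lat 95.41019.
Field: 297.10310/20 → 14 → O, 95.41019/10 → 9 → J; chars OJ.
Square: 17.10310/2 → 8, 5.41019/1 → 5; chars 85.
Subsquare: 1.10310/0.0833333 → 13 → n, 0.41019/0.0416667 → 9 → j; chars nj.
Extended square: 0.01977/0.00833333 → 2, 0.03519/0.00416667 → 8; chars 28.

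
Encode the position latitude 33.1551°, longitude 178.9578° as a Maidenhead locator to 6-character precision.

Shift to the Maidenhead origin (180°W, 90°S): lon 358.9578, lat 123.1551.
Field: 358.9578/20 → 17 → R, 123.1551/10 → 12 → M; chars RM.
Square: 18.9578/2 → 9, 3.1551/1 → 3; chars 93.
Subsquare: 0.9578/0.0833333 → 11 → l, 0.1551/0.0416667 → 3 → d; chars ld.

RM93ld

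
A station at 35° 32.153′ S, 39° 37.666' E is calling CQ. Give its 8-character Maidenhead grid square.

KF94tl51

Offset from 180°W / 90°S: lon 219.62777°, lat 54.46412°.
Field: 219.62777/20 → 10 → K, 54.46412/10 → 5 → F; chars KF.
Square: 19.62777/2 → 9, 4.46412/1 → 4; chars 94.
Subsquare: 1.62777/0.0833333 → 19 → t, 0.46412/0.0416667 → 11 → l; chars tl.
Extended square: 0.04443/0.00833333 → 5, 0.00578/0.00416667 → 1; chars 51.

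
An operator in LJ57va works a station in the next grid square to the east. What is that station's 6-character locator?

LJ57wa

Longitude subsquare v = 21; +1 → 22 = w.
The latitude characters are unchanged.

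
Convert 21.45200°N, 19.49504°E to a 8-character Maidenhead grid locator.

Shift to the Maidenhead origin (180°W, 90°S): lon 199.49504, lat 111.45200.
Field (20°×10°, letters A–R): lon ⌊199.49504/20⌋ = 9 → J; lat ⌊111.45200/10⌋ = 11 → L.
Square (2°×1°, digits 0–9): lon ⌊19.49504/2⌋ = 9; lat ⌊1.45200/1⌋ = 1.
Subsquare (5′×2.5′, letters a–x): lon ⌊1.49504/0.0833333⌋ = 17 → r; lat ⌊0.45200/0.0416667⌋ = 10 → k.
Extended square (30″×15″, digits 0–9): lon ⌊0.07837/0.00833333⌋ = 9; lat ⌊0.03533/0.00416667⌋ = 8.

JL91rk98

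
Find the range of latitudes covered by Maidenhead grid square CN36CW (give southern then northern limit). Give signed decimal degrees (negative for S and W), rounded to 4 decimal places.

Field C=2, N=13: +2·20° lon, +13·10° lat → SW at lon -140°, lat 40°.
Square 3, 6: +3·2° lon, +6·1° lat → SW at lon -134°, lat 46°.
Subsquare c=2, w=22: +2·0.0833333° lon, +22·0.0416667° lat → SW at lon -133.833°, lat 46.9167°.
Cell spans 0.0833333° lon × 0.0416667° lat.
south 46.9167, north 46.9583.

46.9167, 46.9583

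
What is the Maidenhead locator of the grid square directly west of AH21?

Longitude square 2; −1 → 1.
The latitude characters are unchanged.

AH11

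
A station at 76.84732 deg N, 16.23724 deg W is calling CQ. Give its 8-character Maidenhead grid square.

IQ16vu13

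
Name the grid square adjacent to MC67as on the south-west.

MC57xr

Longitude subsquare a = 0; −1 → -1, wraps to 23 = x, carry into square.
Longitude square 6; −1 → 5.
Latitude subsquare s = 18; −1 → 17 = r.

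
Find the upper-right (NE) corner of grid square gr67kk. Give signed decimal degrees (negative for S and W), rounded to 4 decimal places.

Field G=6, R=17: +6·20° lon, +17·10° lat → SW at lon -60°, lat 80°.
Square 6, 7: +6·2° lon, +7·1° lat → SW at lon -48°, lat 87°.
Subsquare k=10, k=10: +10·0.0833333° lon, +10·0.0416667° lat → SW at lon -47.1667°, lat 87.4167°.
Cell spans 0.0833333° lon × 0.0416667° lat. NE corner is SW corner plus one full cell.
latitude 87.4583, longitude -47.0833.

87.4583, -47.0833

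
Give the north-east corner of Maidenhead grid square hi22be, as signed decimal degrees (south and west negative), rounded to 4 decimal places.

Field H=7, I=8: +7·20° lon, +8·10° lat → SW at lon -40°, lat -10°.
Square 2, 2: +2·2° lon, +2·1° lat → SW at lon -36°, lat -8°.
Subsquare b=1, e=4: +1·0.0833333° lon, +4·0.0416667° lat → SW at lon -35.9167°, lat -7.83333°.
Cell spans 0.0833333° lon × 0.0416667° lat. NE corner is SW corner plus one full cell.
latitude -7.7917, longitude -35.8333.

-7.7917, -35.8333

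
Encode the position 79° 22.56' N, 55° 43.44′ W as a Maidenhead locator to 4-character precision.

GQ29

Offset from 180°W / 90°S: lon 124.28°, lat 169.38°.
Field: 124.28/20 → 6 → G, 169.38/10 → 16 → Q; chars GQ.
Square: 4.28/2 → 2, 9.38/1 → 9; chars 29.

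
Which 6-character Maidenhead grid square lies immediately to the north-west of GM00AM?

FM90xn

Longitude subsquare a = 0; −1 → -1, wraps to 23 = x, carry into square.
Longitude square 0; −1 → -1, wraps to 9, carry into field.
Longitude field G = 6; −1 → 5 = F.
Latitude subsquare m = 12; +1 → 13 = n.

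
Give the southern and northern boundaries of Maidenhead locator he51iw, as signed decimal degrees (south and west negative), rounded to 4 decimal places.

-48.0833, -48.0417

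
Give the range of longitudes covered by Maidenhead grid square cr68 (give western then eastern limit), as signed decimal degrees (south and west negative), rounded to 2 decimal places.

Field C=2, R=17: +2·20° lon, +17·10° lat → SW at lon -140°, lat 80°.
Square 6, 8: +6·2° lon, +8·1° lat → SW at lon -128°, lat 88°.
Cell spans 2° lon × 1° lat.
west -128.00, east -126.00.

-128.00, -126.00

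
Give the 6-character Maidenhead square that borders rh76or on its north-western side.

Longitude subsquare o = 14; −1 → 13 = n.
Latitude subsquare r = 17; +1 → 18 = s.

RH76ns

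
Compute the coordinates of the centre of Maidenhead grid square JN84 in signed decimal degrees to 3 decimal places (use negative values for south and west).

44.500, 17.000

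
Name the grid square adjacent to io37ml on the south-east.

Longitude subsquare m = 12; +1 → 13 = n.
Latitude subsquare l = 11; −1 → 10 = k.

IO37nk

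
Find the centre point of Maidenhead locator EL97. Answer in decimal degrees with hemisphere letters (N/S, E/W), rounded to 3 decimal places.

27.500° N, 81.000° W

Field E=4, L=11: +4·20° lon, +11·10° lat → SW at lon -100°, lat 20°.
Square 9, 7: +9·2° lon, +7·1° lat → SW at lon -82°, lat 27°.
Cell spans 2° lon × 1° lat. Centre is SW corner plus half of each.
latitude 27.500° N, longitude 81.000° W.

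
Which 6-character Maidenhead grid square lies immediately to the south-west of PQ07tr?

PQ07sq

Longitude subsquare t = 19; −1 → 18 = s.
Latitude subsquare r = 17; −1 → 16 = q.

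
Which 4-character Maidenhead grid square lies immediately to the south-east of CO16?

CO25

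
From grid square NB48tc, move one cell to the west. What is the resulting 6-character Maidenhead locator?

NB48sc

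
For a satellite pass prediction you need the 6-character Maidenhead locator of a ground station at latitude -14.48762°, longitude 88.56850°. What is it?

NH45gm

Add 180° to longitude and 90° to latitude: 268.5685, 75.5124.
Field: lon ⌊268.5685/20⌋ = 13 → N; lat ⌊75.5124/10⌋ = 7 → H.
Square: lon ⌊8.5685/2⌋ = 4; lat ⌊5.5124/1⌋ = 5.
Subsquare: lon ⌊0.5685/0.0833333⌋ = 6 → g; lat ⌊0.5124/0.0416667⌋ = 12 → m.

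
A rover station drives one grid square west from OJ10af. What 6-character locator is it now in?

Longitude subsquare a = 0; −1 → -1, wraps to 23 = x, carry into square.
Longitude square 1; −1 → 0.
The latitude characters are unchanged.

OJ00xf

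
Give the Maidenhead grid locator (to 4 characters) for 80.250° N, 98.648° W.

ER00

Shift to the Maidenhead origin (180°W, 90°S): lon 81.35, lat 170.25.
Field: 81.35/20 → 4 → E, 170.25/10 → 17 → R; chars ER.
Square: 1.35/2 → 0, 0.25/1 → 0; chars 00.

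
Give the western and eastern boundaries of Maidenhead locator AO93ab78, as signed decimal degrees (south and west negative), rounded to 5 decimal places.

Field A=0, O=14: +0·20° lon, +14·10° lat → SW at lon -180°, lat 50°.
Square 9, 3: +9·2° lon, +3·1° lat → SW at lon -162°, lat 53°.
Subsquare a=0, b=1: +0·0.0833333° lon, +1·0.0416667° lat → SW at lon -162°, lat 53.0417°.
Extended square 7, 8: +7·0.00833333° lon, +8·0.00416667° lat → SW at lon -161.942°, lat 53.075°.
Cell spans 0.00833333° lon × 0.00416667° lat.
west -161.94167, east -161.93333.

-161.94167, -161.93333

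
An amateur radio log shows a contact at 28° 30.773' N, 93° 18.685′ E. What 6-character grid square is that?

Shift to the Maidenhead origin (180°W, 90°S): lon 273.3114, lat 118.5129.
Field: 273.3114/20 → 13 → N, 118.5129/10 → 11 → L; chars NL.
Square: 13.3114/2 → 6, 8.5129/1 → 8; chars 68.
Subsquare: 1.3114/0.0833333 → 15 → p, 0.5129/0.0416667 → 12 → m; chars pm.

NL68pm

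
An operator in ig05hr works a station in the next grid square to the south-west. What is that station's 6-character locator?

IG05gq

Longitude subsquare h = 7; −1 → 6 = g.
Latitude subsquare r = 17; −1 → 16 = q.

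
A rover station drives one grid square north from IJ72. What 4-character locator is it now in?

Latitude square 2; +1 → 3.
The longitude characters are unchanged.

IJ73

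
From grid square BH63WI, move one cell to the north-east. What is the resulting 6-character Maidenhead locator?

Longitude subsquare w = 22; +1 → 23 = x.
Latitude subsquare i = 8; +1 → 9 = j.

BH63xj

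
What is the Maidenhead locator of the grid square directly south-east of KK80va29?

KK80va38

Longitude extended square 2; +1 → 3.
Latitude extended square 9; −1 → 8.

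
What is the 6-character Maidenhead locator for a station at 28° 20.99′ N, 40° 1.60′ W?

GL98xi

Offset from 180°W / 90°S: lon 139.9733°, lat 118.3498°.
Field: lon ⌊139.9733/20⌋ = 6 → G; lat ⌊118.3498/10⌋ = 11 → L.
Square: lon ⌊19.9733/2⌋ = 9; lat ⌊8.3498/1⌋ = 8.
Subsquare: lon ⌊1.9733/0.0833333⌋ = 23 → x; lat ⌊0.3498/0.0416667⌋ = 8 → i.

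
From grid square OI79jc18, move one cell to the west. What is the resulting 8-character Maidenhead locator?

Longitude extended square 1; −1 → 0.
The latitude characters are unchanged.

OI79jc08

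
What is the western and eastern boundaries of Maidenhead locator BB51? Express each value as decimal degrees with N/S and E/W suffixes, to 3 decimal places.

150.000° W, 148.000° W

Field B=1, B=1: +1·20° lon, +1·10° lat → SW at lon -160°, lat -80°.
Square 5, 1: +5·2° lon, +1·1° lat → SW at lon -150°, lat -79°.
Cell spans 2° lon × 1° lat.
west 150.000° W, east 148.000° W.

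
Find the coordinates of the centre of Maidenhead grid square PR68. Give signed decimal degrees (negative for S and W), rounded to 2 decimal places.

88.50, 133.00

Field P=15, R=17: +15·20° lon, +17·10° lat → SW at lon 120°, lat 80°.
Square 6, 8: +6·2° lon, +8·1° lat → SW at lon 132°, lat 88°.
Cell spans 2° lon × 1° lat. Centre is SW corner plus half of each.
latitude 88.50, longitude 133.00.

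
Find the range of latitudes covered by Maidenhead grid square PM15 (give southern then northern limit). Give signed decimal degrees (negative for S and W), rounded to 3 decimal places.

35.000, 36.000

Field P=15, M=12: +15·20° lon, +12·10° lat → SW at lon 120°, lat 30°.
Square 1, 5: +1·2° lon, +5·1° lat → SW at lon 122°, lat 35°.
Cell spans 2° lon × 1° lat.
south 35.000, north 36.000.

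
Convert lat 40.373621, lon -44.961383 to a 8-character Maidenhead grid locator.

Offset from 180°W / 90°S: lon 135.03862°, lat 130.37362°.
Field: 135.03862/20 → 6 → G, 130.37362/10 → 13 → N; chars GN.
Square: 15.03862/2 → 7, 0.37362/1 → 0; chars 70.
Subsquare: 1.03862/0.0833333 → 12 → m, 0.37362/0.0416667 → 8 → i; chars mi.
Extended square: 0.03862/0.00833333 → 4, 0.04029/0.00416667 → 9; chars 49.

GN70mi49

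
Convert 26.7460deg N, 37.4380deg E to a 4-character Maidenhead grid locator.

KL86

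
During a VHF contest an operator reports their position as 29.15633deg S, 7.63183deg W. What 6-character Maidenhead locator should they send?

IG60eu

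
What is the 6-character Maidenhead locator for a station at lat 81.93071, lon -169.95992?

Offset from 180°W / 90°S: lon 10.0401°, lat 171.9307°.
Field: 10.0401/20 → 0 → A, 171.9307/10 → 17 → R; chars AR.
Square: 10.0401/2 → 5, 1.9307/1 → 1; chars 51.
Subsquare: 0.0401/0.0833333 → 0 → a, 0.9307/0.0416667 → 22 → w; chars aw.

AR51aw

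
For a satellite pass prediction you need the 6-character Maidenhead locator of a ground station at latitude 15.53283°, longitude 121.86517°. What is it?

PK05wm

Shift to the Maidenhead origin (180°W, 90°S): lon 301.8652, lat 105.5328.
Field: 301.8652/20 → 15 → P, 105.5328/10 → 10 → K; chars PK.
Square: 1.8652/2 → 0, 5.5328/1 → 5; chars 05.
Subsquare: 1.8652/0.0833333 → 22 → w, 0.5328/0.0416667 → 12 → m; chars wm.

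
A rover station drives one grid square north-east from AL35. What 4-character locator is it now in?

Longitude square 3; +1 → 4.
Latitude square 5; +1 → 6.

AL46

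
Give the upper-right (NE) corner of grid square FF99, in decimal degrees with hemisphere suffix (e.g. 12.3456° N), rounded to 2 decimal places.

Field F=5, F=5: +5·20° lon, +5·10° lat → SW at lon -80°, lat -40°.
Square 9, 9: +9·2° lon, +9·1° lat → SW at lon -62°, lat -31°.
Cell spans 2° lon × 1° lat. NE corner is SW corner plus one full cell.
latitude 30.00° S, longitude 60.00° W.

30.00° S, 60.00° W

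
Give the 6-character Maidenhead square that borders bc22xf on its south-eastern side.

Longitude subsquare x = 23; +1 → 24, wraps to 0 = a, carry into square.
Longitude square 2; +1 → 3.
Latitude subsquare f = 5; −1 → 4 = e.

BC32ae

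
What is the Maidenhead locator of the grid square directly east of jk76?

JK86

Longitude square 7; +1 → 8.
The latitude characters are unchanged.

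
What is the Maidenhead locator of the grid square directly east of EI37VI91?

Longitude extended square 9; +1 → 10, wraps to 0, carry into subsquare.
Longitude subsquare v = 21; +1 → 22 = w.
The latitude characters are unchanged.

EI37wi01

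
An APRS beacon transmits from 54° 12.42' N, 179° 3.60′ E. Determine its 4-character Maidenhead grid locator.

Shift to the Maidenhead origin (180°W, 90°S): lon 359.06, lat 144.21.
Field (20°×10°, letters A–R): 359.06/20 → 17 → R, 144.21/10 → 14 → O; chars RO.
Square (2°×1°, digits 0–9): 19.06/2 → 9, 4.21/1 → 4; chars 94.

RO94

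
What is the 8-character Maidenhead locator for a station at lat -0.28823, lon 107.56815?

Offset from 180°W / 90°S: lon 287.56815°, lat 89.71177°.
Field: lon ⌊287.56815/20⌋ = 14 → O; lat ⌊89.71177/10⌋ = 8 → I.
Square: lon ⌊7.56815/2⌋ = 3; lat ⌊9.71177/1⌋ = 9.
Subsquare: lon ⌊1.56815/0.0833333⌋ = 18 → s; lat ⌊0.71177/0.0416667⌋ = 17 → r.
Extended square: lon ⌊0.06815/0.00833333⌋ = 8; lat ⌊0.00344/0.00416667⌋ = 0.

OI39sr80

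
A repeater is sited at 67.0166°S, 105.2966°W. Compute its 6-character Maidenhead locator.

Offset from 180°W / 90°S: lon 74.7034°, lat 22.9834°.
Field: 74.7034/20 → 3 → D, 22.9834/10 → 2 → C; chars DC.
Square: 14.7034/2 → 7, 2.9834/1 → 2; chars 72.
Subsquare: 0.7034/0.0833333 → 8 → i, 0.9834/0.0416667 → 23 → x; chars ix.

DC72ix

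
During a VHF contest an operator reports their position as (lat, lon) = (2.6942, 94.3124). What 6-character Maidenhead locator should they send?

NJ72dq

Add 180° to longitude and 90° to latitude: 274.3124, 92.6942.
Field: lon ⌊274.3124/20⌋ = 13 → N; lat ⌊92.6942/10⌋ = 9 → J.
Square: lon ⌊14.3124/2⌋ = 7; lat ⌊2.6942/1⌋ = 2.
Subsquare: lon ⌊0.3124/0.0833333⌋ = 3 → d; lat ⌊0.6942/0.0416667⌋ = 16 → q.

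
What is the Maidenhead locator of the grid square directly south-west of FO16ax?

FO06xw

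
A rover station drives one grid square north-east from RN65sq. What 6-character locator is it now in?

RN65tr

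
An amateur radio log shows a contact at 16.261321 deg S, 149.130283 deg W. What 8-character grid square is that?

Shift to the Maidenhead origin (180°W, 90°S): lon 30.86972, lat 73.73868.
Field (20°×10°, letters A–R): 30.86972/20 → 1 → B, 73.73868/10 → 7 → H; chars BH.
Square (2°×1°, digits 0–9): 10.86972/2 → 5, 3.73868/1 → 3; chars 53.
Subsquare (5′×2.5′, letters a–x): 0.86972/0.0833333 → 10 → k, 0.73868/0.0416667 → 17 → r; chars kr.
Extended square (30″×15″, digits 0–9): 0.03638/0.00833333 → 4, 0.03035/0.00416667 → 7; chars 47.

BH53kr47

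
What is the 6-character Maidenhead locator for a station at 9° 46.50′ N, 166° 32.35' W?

Shift to the Maidenhead origin (180°W, 90°S): lon 13.4608, lat 99.7750.
Field (20°×10°, letters A–R): 13.4608/20 → 0 → A, 99.7750/10 → 9 → J; chars AJ.
Square (2°×1°, digits 0–9): 13.4608/2 → 6, 9.7750/1 → 9; chars 69.
Subsquare (5′×2.5′, letters a–x): 1.4608/0.0833333 → 17 → r, 0.7750/0.0416667 → 18 → s; chars rs.

AJ69rs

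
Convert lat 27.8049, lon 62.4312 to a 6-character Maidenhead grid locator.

ML17ft

Offset from 180°W / 90°S: lon 242.4312°, lat 117.8049°.
Field: lon ⌊242.4312/20⌋ = 12 → M; lat ⌊117.8049/10⌋ = 11 → L.
Square: lon ⌊2.4312/2⌋ = 1; lat ⌊7.8049/1⌋ = 7.
Subsquare: lon ⌊0.4312/0.0833333⌋ = 5 → f; lat ⌊0.8049/0.0416667⌋ = 19 → t.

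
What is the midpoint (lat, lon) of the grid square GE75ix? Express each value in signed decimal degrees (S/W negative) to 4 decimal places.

-44.0208, -45.2917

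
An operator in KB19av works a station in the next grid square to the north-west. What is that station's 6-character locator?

KB09xw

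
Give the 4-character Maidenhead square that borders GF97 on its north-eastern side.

HF08

Longitude square 9; +1 → 10, wraps to 0, carry into field.
Longitude field G = 6; +1 → 7 = H.
Latitude square 7; +1 → 8.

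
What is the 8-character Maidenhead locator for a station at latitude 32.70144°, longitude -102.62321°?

Add 180° to longitude and 90° to latitude: 77.37679, 122.70144.
Field: lon ⌊77.37679/20⌋ = 3 → D; lat ⌊122.70144/10⌋ = 12 → M.
Square: lon ⌊17.37679/2⌋ = 8; lat ⌊2.70144/1⌋ = 2.
Subsquare: lon ⌊1.37679/0.0833333⌋ = 16 → q; lat ⌊0.70144/0.0416667⌋ = 16 → q.
Extended square: lon ⌊0.04346/0.00833333⌋ = 5; lat ⌊0.03477/0.00416667⌋ = 8.

DM82qq58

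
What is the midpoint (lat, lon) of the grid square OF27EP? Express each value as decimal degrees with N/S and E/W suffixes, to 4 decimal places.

Field O=14, F=5: +14·20° lon, +5·10° lat → SW at lon 100°, lat -40°.
Square 2, 7: +2·2° lon, +7·1° lat → SW at lon 104°, lat -33°.
Subsquare e=4, p=15: +4·0.0833333° lon, +15·0.0416667° lat → SW at lon 104.333°, lat -32.375°.
Cell spans 0.0833333° lon × 0.0416667° lat. Centre is SW corner plus half of each.
latitude 32.3542° S, longitude 104.3750° E.

32.3542° S, 104.3750° E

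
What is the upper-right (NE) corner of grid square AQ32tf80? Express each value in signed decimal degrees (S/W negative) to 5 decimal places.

Field A=0, Q=16: +0·20° lon, +16·10° lat → SW at lon -180°, lat 70°.
Square 3, 2: +3·2° lon, +2·1° lat → SW at lon -174°, lat 72°.
Subsquare t=19, f=5: +19·0.0833333° lon, +5·0.0416667° lat → SW at lon -172.417°, lat 72.2083°.
Extended square 8, 0: +8·0.00833333° lon, +0·0.00416667° lat → SW at lon -172.35°, lat 72.2083°.
Cell spans 0.00833333° lon × 0.00416667° lat. NE corner is SW corner plus one full cell.
latitude 72.21250, longitude -172.34167.

72.21250, -172.34167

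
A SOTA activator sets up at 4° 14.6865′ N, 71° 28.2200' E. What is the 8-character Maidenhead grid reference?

MJ54rf68

Offset from 180°W / 90°S: lon 251.47033°, lat 94.24478°.
Field: 251.47033/20 → 12 → M, 94.24478/10 → 9 → J; chars MJ.
Square: 11.47033/2 → 5, 4.24478/1 → 4; chars 54.
Subsquare: 1.47033/0.0833333 → 17 → r, 0.24478/0.0416667 → 5 → f; chars rf.
Extended square: 0.05367/0.00833333 → 6, 0.03644/0.00416667 → 8; chars 68.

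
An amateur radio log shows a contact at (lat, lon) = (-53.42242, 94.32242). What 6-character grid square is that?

ND76dn

Add 180° to longitude and 90° to latitude: 274.3224, 36.5776.
Field: lon ⌊274.3224/20⌋ = 13 → N; lat ⌊36.5776/10⌋ = 3 → D.
Square: lon ⌊14.3224/2⌋ = 7; lat ⌊6.5776/1⌋ = 6.
Subsquare: lon ⌊0.3224/0.0833333⌋ = 3 → d; lat ⌊0.5776/0.0416667⌋ = 13 → n.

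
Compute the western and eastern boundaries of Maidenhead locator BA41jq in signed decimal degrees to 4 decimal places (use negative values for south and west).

-151.2500, -151.1667

Field B=1, A=0: +1·20° lon, +0·10° lat → SW at lon -160°, lat -90°.
Square 4, 1: +4·2° lon, +1·1° lat → SW at lon -152°, lat -89°.
Subsquare j=9, q=16: +9·0.0833333° lon, +16·0.0416667° lat → SW at lon -151.25°, lat -88.3333°.
Cell spans 0.0833333° lon × 0.0416667° lat.
west -151.2500, east -151.1667.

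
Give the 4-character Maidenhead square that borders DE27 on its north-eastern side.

Longitude square 2; +1 → 3.
Latitude square 7; +1 → 8.

DE38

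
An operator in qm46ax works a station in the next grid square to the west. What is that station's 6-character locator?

Longitude subsquare a = 0; −1 → -1, wraps to 23 = x, carry into square.
Longitude square 4; −1 → 3.
The latitude characters are unchanged.

QM36xx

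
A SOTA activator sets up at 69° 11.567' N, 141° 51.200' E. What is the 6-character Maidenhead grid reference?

QP09we

Offset from 180°W / 90°S: lon 321.8533°, lat 159.1928°.
Field: lon ⌊321.8533/20⌋ = 16 → Q; lat ⌊159.1928/10⌋ = 15 → P.
Square: lon ⌊1.8533/2⌋ = 0; lat ⌊9.1928/1⌋ = 9.
Subsquare: lon ⌊1.8533/0.0833333⌋ = 22 → w; lat ⌊0.1928/0.0416667⌋ = 4 → e.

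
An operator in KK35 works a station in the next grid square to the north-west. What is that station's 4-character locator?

KK26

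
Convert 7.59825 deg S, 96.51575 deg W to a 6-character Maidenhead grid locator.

Offset from 180°W / 90°S: lon 83.4843°, lat 82.4017°.
Field: lon ⌊83.4843/20⌋ = 4 → E; lat ⌊82.4017/10⌋ = 8 → I.
Square: lon ⌊3.4843/2⌋ = 1; lat ⌊2.4017/1⌋ = 2.
Subsquare: lon ⌊1.4843/0.0833333⌋ = 17 → r; lat ⌊0.4017/0.0416667⌋ = 9 → j.

EI12rj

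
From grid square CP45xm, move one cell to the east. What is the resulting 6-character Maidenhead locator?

CP55am

Longitude subsquare x = 23; +1 → 24, wraps to 0 = a, carry into square.
Longitude square 4; +1 → 5.
The latitude characters are unchanged.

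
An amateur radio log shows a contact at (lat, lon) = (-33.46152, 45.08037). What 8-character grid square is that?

LF26mm99

Shift to the Maidenhead origin (180°W, 90°S): lon 225.08037, lat 56.53848.
Field: 225.08037/20 → 11 → L, 56.53848/10 → 5 → F; chars LF.
Square: 5.08037/2 → 2, 6.53848/1 → 6; chars 26.
Subsquare: 1.08037/0.0833333 → 12 → m, 0.53848/0.0416667 → 12 → m; chars mm.
Extended square: 0.08037/0.00833333 → 9, 0.03848/0.00416667 → 9; chars 99.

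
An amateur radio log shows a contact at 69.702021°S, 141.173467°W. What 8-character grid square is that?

BC90jh91

Shift to the Maidenhead origin (180°W, 90°S): lon 38.82653, lat 20.29798.
Field: lon ⌊38.82653/20⌋ = 1 → B; lat ⌊20.29798/10⌋ = 2 → C.
Square: lon ⌊18.82653/2⌋ = 9; lat ⌊0.29798/1⌋ = 0.
Subsquare: lon ⌊0.82653/0.0833333⌋ = 9 → j; lat ⌊0.29798/0.0416667⌋ = 7 → h.
Extended square: lon ⌊0.07653/0.00833333⌋ = 9; lat ⌊0.00631/0.00416667⌋ = 1.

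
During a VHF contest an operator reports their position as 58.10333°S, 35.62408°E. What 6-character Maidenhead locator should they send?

Shift to the Maidenhead origin (180°W, 90°S): lon 215.6241, lat 31.8967.
Field: lon ⌊215.6241/20⌋ = 10 → K; lat ⌊31.8967/10⌋ = 3 → D.
Square: lon ⌊15.6241/2⌋ = 7; lat ⌊1.8967/1⌋ = 1.
Subsquare: lon ⌊1.6241/0.0833333⌋ = 19 → t; lat ⌊0.8967/0.0416667⌋ = 21 → v.

KD71tv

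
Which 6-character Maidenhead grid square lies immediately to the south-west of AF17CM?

Longitude subsquare c = 2; −1 → 1 = b.
Latitude subsquare m = 12; −1 → 11 = l.

AF17bl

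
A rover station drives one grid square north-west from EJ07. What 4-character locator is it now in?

Longitude square 0; −1 → -1, wraps to 9, carry into field.
Longitude field E = 4; −1 → 3 = D.
Latitude square 7; +1 → 8.

DJ98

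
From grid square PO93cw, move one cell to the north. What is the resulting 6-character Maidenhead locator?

Latitude subsquare w = 22; +1 → 23 = x.
The longitude characters are unchanged.

PO93cx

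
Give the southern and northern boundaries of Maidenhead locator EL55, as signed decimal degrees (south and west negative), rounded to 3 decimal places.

25.000, 26.000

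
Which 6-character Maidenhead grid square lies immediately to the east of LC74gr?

LC74hr

Longitude subsquare g = 6; +1 → 7 = h.
The latitude characters are unchanged.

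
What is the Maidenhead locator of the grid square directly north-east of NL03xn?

Longitude subsquare x = 23; +1 → 24, wraps to 0 = a, carry into square.
Longitude square 0; +1 → 1.
Latitude subsquare n = 13; +1 → 14 = o.

NL13ao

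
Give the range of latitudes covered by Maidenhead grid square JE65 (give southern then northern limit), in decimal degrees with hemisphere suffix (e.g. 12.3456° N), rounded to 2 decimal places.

Field J=9, E=4: +9·20° lon, +4·10° lat → SW at lon 0°, lat -50°.
Square 6, 5: +6·2° lon, +5·1° lat → SW at lon 12°, lat -45°.
Cell spans 2° lon × 1° lat.
south 45.00° S, north 44.00° S.

45.00° S, 44.00° S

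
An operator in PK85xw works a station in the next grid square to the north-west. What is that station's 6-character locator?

PK85wx

Longitude subsquare x = 23; −1 → 22 = w.
Latitude subsquare w = 22; +1 → 23 = x.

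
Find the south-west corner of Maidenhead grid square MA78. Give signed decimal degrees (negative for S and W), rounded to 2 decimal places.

Field M=12, A=0: +12·20° lon, +0·10° lat → SW at lon 60°, lat -90°.
Square 7, 8: +7·2° lon, +8·1° lat → SW at lon 74°, lat -82°.
latitude -82.00, longitude 74.00.

-82.00, 74.00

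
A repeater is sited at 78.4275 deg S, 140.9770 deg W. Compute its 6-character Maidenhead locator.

BB91mn

Add 180° to longitude and 90° to latitude: 39.0230, 11.5725.
Field (20°×10°, letters A–R): 39.0230/20 → 1 → B, 11.5725/10 → 1 → B; chars BB.
Square (2°×1°, digits 0–9): 19.0230/2 → 9, 1.5725/1 → 1; chars 91.
Subsquare (5′×2.5′, letters a–x): 1.0230/0.0833333 → 12 → m, 0.5725/0.0416667 → 13 → n; chars mn.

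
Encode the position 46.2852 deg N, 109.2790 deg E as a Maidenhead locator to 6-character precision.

ON46pg

Offset from 180°W / 90°S: lon 289.2790°, lat 136.2852°.
Field: 289.2790/20 → 14 → O, 136.2852/10 → 13 → N; chars ON.
Square: 9.2790/2 → 4, 6.2852/1 → 6; chars 46.
Subsquare: 1.2790/0.0833333 → 15 → p, 0.2852/0.0416667 → 6 → g; chars pg.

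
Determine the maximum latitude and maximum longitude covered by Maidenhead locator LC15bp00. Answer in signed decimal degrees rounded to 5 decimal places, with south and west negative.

Field L=11, C=2: +11·20° lon, +2·10° lat → SW at lon 40°, lat -70°.
Square 1, 5: +1·2° lon, +5·1° lat → SW at lon 42°, lat -65°.
Subsquare b=1, p=15: +1·0.0833333° lon, +15·0.0416667° lat → SW at lon 42.0833°, lat -64.375°.
Extended square 0, 0: +0·0.00833333° lon, +0·0.00416667° lat → SW at lon 42.0833°, lat -64.375°.
Cell spans 0.00833333° lon × 0.00416667° lat. NE corner is SW corner plus one full cell.
latitude -64.37083, longitude 42.09167.

-64.37083, 42.09167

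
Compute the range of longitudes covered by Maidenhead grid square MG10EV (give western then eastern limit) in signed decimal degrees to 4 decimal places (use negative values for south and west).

62.3333, 62.4167

Field M=12, G=6: +12·20° lon, +6·10° lat → SW at lon 60°, lat -30°.
Square 1, 0: +1·2° lon, +0·1° lat → SW at lon 62°, lat -30°.
Subsquare e=4, v=21: +4·0.0833333° lon, +21·0.0416667° lat → SW at lon 62.3333°, lat -29.125°.
Cell spans 0.0833333° lon × 0.0416667° lat.
west 62.3333, east 62.4167.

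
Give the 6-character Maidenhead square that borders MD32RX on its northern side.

Latitude subsquare x = 23; +1 → 24, wraps to 0 = a, carry into square.
Latitude square 2; +1 → 3.
The longitude characters are unchanged.

MD33ra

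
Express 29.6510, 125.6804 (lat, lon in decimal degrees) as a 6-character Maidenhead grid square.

Shift to the Maidenhead origin (180°W, 90°S): lon 305.6804, lat 119.6510.
Field (20°×10°, letters A–R): 305.6804/20 → 15 → P, 119.6510/10 → 11 → L; chars PL.
Square (2°×1°, digits 0–9): 5.6804/2 → 2, 9.6510/1 → 9; chars 29.
Subsquare (5′×2.5′, letters a–x): 1.6804/0.0833333 → 20 → u, 0.6510/0.0416667 → 15 → p; chars up.

PL29up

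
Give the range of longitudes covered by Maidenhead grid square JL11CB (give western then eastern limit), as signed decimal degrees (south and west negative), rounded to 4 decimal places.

Field J=9, L=11: +9·20° lon, +11·10° lat → SW at lon 0°, lat 20°.
Square 1, 1: +1·2° lon, +1·1° lat → SW at lon 2°, lat 21°.
Subsquare c=2, b=1: +2·0.0833333° lon, +1·0.0416667° lat → SW at lon 2.16667°, lat 21.0417°.
Cell spans 0.0833333° lon × 0.0416667° lat.
west 2.1667, east 2.2500.

2.1667, 2.2500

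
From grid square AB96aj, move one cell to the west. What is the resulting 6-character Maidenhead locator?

AB86xj

Longitude subsquare a = 0; −1 → -1, wraps to 23 = x, carry into square.
Longitude square 9; −1 → 8.
The latitude characters are unchanged.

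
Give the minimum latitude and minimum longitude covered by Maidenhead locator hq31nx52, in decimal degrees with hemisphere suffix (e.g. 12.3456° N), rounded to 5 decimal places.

Field H=7, Q=16: +7·20° lon, +16·10° lat → SW at lon -40°, lat 70°.
Square 3, 1: +3·2° lon, +1·1° lat → SW at lon -34°, lat 71°.
Subsquare n=13, x=23: +13·0.0833333° lon, +23·0.0416667° lat → SW at lon -32.9167°, lat 71.9583°.
Extended square 5, 2: +5·0.00833333° lon, +2·0.00416667° lat → SW at lon -32.875°, lat 71.9667°.
latitude 71.96667° N, longitude 32.87500° W.

71.96667° N, 32.87500° W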